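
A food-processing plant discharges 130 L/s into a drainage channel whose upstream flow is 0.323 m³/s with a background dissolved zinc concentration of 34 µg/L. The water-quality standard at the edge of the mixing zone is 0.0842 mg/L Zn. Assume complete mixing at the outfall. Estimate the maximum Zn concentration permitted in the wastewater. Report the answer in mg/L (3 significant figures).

0.209 mg/L

130 L/s = 0.13 m³/s.
34 µg/L = 0.034 mg/L.
Mass balance: 0.0842·0.453 = 0.13·Cₑ + 0.323·0.034.
Cₑ = (0.03814 − 0.01098) / 0.13 = 0.2089 mg/L.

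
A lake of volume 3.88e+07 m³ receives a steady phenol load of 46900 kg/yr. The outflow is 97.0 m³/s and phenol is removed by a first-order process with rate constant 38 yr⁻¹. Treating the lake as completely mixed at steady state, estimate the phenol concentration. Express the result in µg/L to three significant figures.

Outflow Q = 97.0 m³/s × 3.156e+07 s/yr = 3.061e+09 m³/yr.
Steady-state CSTR mass balance: W = Q·C + k·V·C, so C = W/(Q + kV).
Q + kV = 3.061e+09 + 38·3.88e+07 = 4.535e+09 m³/yr.
C = 46900/4.535e+09 = 1.034e-05 kg/m³ = 0.01034 mg/L = 10.34 µg/L.

10.3 µg/L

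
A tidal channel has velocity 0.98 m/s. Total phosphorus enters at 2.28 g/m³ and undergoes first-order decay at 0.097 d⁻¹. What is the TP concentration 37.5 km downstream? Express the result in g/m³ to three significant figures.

Travel time t = 37.5 km / 0.98 m/s = 3.75e+04/0.98 = 3.827e+04 s = 0.4429 d.
First-order decay: C = 2.28·exp(−0.097·0.4429) = 2.28·0.9579 = 2.184 g/m³.

2.18 g/m³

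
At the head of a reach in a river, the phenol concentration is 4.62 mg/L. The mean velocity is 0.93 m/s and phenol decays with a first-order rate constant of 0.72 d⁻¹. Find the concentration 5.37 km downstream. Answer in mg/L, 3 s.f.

4.40 mg/L

Travel time t = 5.37 km / 0.93 m/s = 5370/0.93 = 5774 s = 0.06683 d.
First-order decay: C = 4.62·exp(−0.72·0.06683) = 4.62·0.953 = 4.403 mg/L.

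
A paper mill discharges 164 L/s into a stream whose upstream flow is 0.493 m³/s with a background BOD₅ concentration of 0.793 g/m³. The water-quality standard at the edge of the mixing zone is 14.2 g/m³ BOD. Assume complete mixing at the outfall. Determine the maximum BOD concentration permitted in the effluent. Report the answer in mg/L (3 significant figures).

164 L/s = 0.164 m³/s.
Mass balance: 14.2·0.657 = 0.164·Cₑ + 0.493·0.793.
Cₑ = (9.329 − 0.3909) / 0.164 = 54.5 mg/L.

54.5 mg/L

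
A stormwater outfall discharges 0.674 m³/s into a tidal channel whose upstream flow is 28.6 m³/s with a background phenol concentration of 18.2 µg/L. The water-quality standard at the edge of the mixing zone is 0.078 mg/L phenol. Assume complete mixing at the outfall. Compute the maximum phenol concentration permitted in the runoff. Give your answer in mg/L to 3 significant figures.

2.62 mg/L

18.2 µg/L = 0.0182 mg/L.
Mass balance: 0.078·29.27 = 0.674·Cₑ + 28.6·0.0182.
Cₑ = (2.283 − 0.5205) / 0.674 = 2.616 mg/L.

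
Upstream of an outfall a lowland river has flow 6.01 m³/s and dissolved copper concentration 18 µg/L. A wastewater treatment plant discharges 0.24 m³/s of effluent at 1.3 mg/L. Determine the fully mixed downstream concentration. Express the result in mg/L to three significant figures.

0.0672 mg/L

18 µg/L = 0.018 mg/L.
By mass balance at complete mixing, C = (0.24·1.3 + 6.01·0.018) / (0.24 + 6.01) = 0.4202/6.25 = 0.06723 mg/L.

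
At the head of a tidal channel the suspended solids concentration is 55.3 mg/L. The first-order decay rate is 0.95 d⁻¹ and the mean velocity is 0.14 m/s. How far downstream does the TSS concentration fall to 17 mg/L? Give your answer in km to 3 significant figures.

15.0 km

From C = C₀·e^(−kt), t = ln(C₀/C)/k = ln(55.3/17)/0.95 = 1.18/0.95 = 1.242 d.
Distance = v·t = 0.14 m/s × 1.073e+05 s = 1.502e+04 m = 15.02 km.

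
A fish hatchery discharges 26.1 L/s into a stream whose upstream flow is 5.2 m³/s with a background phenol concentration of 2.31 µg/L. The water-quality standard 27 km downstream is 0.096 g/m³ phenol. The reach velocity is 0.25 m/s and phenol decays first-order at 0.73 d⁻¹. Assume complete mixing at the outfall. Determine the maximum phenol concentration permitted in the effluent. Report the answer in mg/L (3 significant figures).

26.1 L/s = 0.0261 m³/s.
2.31 µg/L = 0.00231 mg/L.
Travel time to the compliance point: t = 2.7e+04/0.25 = 1.08e+05 s = 1.25 d; decay factor exp(−0.73·1.25) = 0.4015.
So the concentration just after mixing may be at most 0.096/0.4015 = 0.2391 mg/L.
Mass balance: 0.2391·5.226 = 0.0261·Cₑ + 5.2·0.00231.
Cₑ = (1.25 − 0.01201) / 0.0261 = 47.41 mg/L.

47.4 mg/L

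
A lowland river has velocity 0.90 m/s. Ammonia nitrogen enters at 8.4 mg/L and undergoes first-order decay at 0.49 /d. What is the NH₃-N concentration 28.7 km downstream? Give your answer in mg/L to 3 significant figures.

7.01 mg/L

Travel time t = 28.7 km / 0.90 m/s = 2.87e+04/0.90 = 3.189e+04 s = 0.3691 d.
First-order decay: C = 8.4·exp(−0.49·0.3691) = 8.4·0.8346 = 7.01 mg/L.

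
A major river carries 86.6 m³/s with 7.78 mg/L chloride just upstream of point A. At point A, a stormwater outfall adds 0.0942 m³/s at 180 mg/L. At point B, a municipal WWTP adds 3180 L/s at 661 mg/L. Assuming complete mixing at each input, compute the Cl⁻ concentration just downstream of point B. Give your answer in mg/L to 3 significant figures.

31.1 mg/L

After input A: C = (86.6·7.78 + 0.0942·180) / 86.69 = 7.967 mg/L.
3180 L/s = 3.18 m³/s.
After input B: C = (86.69·7.967 + 3.18·661) / 89.87 = 31.07 mg/L.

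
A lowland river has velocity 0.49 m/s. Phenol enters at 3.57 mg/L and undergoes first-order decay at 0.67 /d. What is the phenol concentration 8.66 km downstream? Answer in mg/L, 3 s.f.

Travel time t = 8.66 km / 0.49 m/s = 8660/0.49 = 1.767e+04 s = 0.2046 d.
First-order decay: C = 3.57·exp(−0.67·0.2046) = 3.57·0.8719 = 3.113 mg/L.

3.11 mg/L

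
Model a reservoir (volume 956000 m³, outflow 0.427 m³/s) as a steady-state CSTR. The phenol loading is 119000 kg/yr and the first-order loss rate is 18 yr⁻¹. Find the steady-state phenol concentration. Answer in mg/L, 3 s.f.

Outflow Q = 0.427 m³/s × 3.156e+07 s/yr = 1.348e+07 m³/yr.
Steady-state CSTR mass balance: W = Q·C + k·V·C, so C = W/(Q + kV).
Q + kV = 1.348e+07 + 18·956000 = 3.068e+07 m³/yr.
C = 119000/3.068e+07 = 0.003878 kg/m³ = 3.878 mg/L.

3.88 mg/L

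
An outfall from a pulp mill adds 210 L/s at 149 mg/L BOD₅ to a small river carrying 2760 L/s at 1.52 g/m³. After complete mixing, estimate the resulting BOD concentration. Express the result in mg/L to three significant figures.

210 L/s = 0.21 m³/s.
2760 L/s = 2.76 m³/s.
Conservation of mass across the mixing zone: C = (0.21·149 + 2.76·1.52) / (0.21 + 2.76) = 35.49/2.97 = 11.95 mg/L.

11.9 mg/L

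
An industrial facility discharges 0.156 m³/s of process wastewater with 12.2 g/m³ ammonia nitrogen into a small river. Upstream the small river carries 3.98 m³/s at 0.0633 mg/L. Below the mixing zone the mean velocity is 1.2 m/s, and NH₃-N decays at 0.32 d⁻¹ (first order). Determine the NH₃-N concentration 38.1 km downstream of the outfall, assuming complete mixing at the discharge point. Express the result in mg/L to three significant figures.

After complete mixing, C₀ = (0.156·12.2 + 3.98·0.0633) / 4.136 = 0.5211 mg/L.
Travel time t = 3.81e+04 m / 1.2 m/s = 3.175e+04 s = 0.3675 d.
C = 0.5211·exp(−0.32·0.3675) = 0.5211·0.8891 = 0.4633 mg/L.

0.463 mg/L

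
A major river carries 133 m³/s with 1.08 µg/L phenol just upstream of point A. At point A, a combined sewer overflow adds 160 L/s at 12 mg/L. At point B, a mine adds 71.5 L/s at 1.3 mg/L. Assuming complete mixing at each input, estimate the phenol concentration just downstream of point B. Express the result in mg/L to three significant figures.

1.08 µg/L = 0.00108 mg/L.
160 L/s = 0.16 m³/s.
After input A: C = (133·0.00108 + 0.16·12) / 133.2 = 0.0155 mg/L.
71.5 L/s = 0.0715 m³/s.
After input B: C = (133.2·0.0155 + 0.0715·1.3) / 133.2 = 0.01619 mg/L.

0.0162 mg/L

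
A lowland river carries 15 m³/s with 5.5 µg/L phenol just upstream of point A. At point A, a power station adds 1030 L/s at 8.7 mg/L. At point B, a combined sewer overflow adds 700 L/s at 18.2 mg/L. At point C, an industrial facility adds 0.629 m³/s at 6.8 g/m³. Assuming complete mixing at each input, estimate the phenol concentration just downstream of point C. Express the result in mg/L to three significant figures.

1.50 mg/L

5.5 µg/L = 0.0055 mg/L.
1030 L/s = 1.03 m³/s.
After input A: C = (15·0.0055 + 1.03·8.7) / 16.03 = 0.5642 mg/L.
700 L/s = 0.7 m³/s.
After input B: C = (16.03·0.5642 + 0.7·18.2) / 16.73 = 1.302 mg/L.
After input C: C = (16.73·1.302 + 0.629·6.8) / 17.36 = 1.501 mg/L.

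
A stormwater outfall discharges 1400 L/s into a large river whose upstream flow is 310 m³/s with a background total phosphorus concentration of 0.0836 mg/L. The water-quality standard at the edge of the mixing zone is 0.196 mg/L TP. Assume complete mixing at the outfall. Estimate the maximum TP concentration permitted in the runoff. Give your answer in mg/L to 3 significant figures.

1400 L/s = 1.4 m³/s.
Mass balance: 0.196·311.4 = 1.4·Cₑ + 310·0.0836.
Cₑ = (61.03 − 25.92) / 1.4 = 25.08 mg/L.

25.1 mg/L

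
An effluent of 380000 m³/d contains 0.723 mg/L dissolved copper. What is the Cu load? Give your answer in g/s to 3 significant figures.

3.18 g/s

380000 m³/d = 4.398 m³/s.
Mass flux = Q·C = 4.398 m³/s × 0.723 g/m³ = 3.18 g/s.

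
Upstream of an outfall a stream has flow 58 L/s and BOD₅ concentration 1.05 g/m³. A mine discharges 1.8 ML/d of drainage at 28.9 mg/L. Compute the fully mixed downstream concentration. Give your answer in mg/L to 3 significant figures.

1.8 ML/d = 0.02083 m³/s.
58 L/s = 0.058 m³/s.
Conservation of mass across the mixing zone: C = (0.02083·28.9 + 0.058·1.05) / (0.02083 + 0.058) = 0.663/0.07883 = 8.41 mg/L.

8.41 mg/L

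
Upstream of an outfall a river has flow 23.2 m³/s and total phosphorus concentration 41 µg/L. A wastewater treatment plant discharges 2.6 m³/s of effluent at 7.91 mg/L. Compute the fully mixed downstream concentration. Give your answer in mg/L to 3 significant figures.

0.834 mg/L

41 µg/L = 0.041 mg/L.
Conservation of mass across the mixing zone: C = (2.6·7.91 + 23.2·0.041) / (2.6 + 23.2) = 21.52/25.8 = 0.834 mg/L.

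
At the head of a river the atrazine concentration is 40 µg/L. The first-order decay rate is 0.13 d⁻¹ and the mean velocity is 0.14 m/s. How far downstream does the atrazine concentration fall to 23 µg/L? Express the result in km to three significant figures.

51.5 km

From C = C₀·e^(−kt), t = ln(C₀/C)/k = ln(40/23)/0.13 = 0.5534/0.13 = 4.257 d.
Distance = v·t = 0.14 m/s × 3.678e+05 s = 5.149e+04 m = 51.49 km.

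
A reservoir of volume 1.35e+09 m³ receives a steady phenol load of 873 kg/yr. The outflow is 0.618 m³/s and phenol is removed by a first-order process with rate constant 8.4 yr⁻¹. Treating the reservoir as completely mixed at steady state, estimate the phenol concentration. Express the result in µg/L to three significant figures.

0.0769 µg/L

Outflow Q = 0.618 m³/s × 3.156e+07 s/yr = 1.95e+07 m³/yr.
Steady-state CSTR mass balance: W = Q·C + k·V·C, so C = W/(Q + kV).
Q + kV = 1.95e+07 + 8.4·1.35e+09 = 1.136e+10 m³/yr.
C = 873/1.136e+10 = 7.685e-08 kg/m³ = 7.685e-05 mg/L = 0.07685 µg/L.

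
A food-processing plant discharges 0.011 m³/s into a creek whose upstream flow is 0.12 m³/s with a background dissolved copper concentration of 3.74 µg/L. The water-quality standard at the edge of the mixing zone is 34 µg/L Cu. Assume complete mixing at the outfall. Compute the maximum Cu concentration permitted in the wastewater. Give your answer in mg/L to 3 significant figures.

3.74 µg/L = 0.00374 mg/L.
34 µg/L = 0.034 mg/L.
Mass balance: 0.034·0.131 = 0.011·Cₑ + 0.12·0.00374.
Cₑ = (0.004454 − 0.0004488) / 0.011 = 0.3641 mg/L.

0.364 mg/L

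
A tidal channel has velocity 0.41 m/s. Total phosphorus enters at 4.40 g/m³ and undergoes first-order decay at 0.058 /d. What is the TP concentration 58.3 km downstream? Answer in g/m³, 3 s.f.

4.00 g/m³

Travel time t = 58.3 km / 0.41 m/s = 5.83e+04/0.41 = 1.422e+05 s = 1.646 d.
First-order decay: C = 4.40·exp(−0.058·1.646) = 4.40·0.909 = 3.999 g/m³.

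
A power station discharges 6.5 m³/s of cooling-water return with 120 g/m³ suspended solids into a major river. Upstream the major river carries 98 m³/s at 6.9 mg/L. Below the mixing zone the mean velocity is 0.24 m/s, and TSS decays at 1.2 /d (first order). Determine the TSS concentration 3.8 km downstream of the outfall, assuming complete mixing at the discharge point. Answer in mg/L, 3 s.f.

11.2 mg/L

After complete mixing, C₀ = (6.5·120 + 98·6.9) / 104.5 = 13.93 mg/L.
Travel time t = 3800 m / 0.24 m/s = 1.583e+04 s = 0.1833 d.
C = 13.93·exp(−1.2·0.1833) = 13.93·0.8026 = 11.18 mg/L.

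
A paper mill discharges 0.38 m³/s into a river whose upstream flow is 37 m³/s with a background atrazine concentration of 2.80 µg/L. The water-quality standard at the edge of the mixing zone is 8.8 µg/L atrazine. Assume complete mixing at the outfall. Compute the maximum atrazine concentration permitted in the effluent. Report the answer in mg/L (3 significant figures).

2.80 µg/L = 0.0028 mg/L.
8.8 µg/L = 0.0088 mg/L.
Mass balance: 0.0088·37.38 = 0.38·Cₑ + 37·0.0028.
Cₑ = (0.3289 − 0.1036) / 0.38 = 0.593 mg/L.

0.593 mg/L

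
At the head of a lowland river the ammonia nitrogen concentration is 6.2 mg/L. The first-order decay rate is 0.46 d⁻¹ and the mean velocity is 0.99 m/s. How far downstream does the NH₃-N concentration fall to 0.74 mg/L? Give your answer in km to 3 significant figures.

395 km

From C = C₀·e^(−kt), t = ln(C₀/C)/k = ln(6.2/0.74)/0.46 = 2.126/0.46 = 4.621 d.
Distance = v·t = 0.99 m/s × 3.993e+05 s = 3.953e+05 m = 395.3 km.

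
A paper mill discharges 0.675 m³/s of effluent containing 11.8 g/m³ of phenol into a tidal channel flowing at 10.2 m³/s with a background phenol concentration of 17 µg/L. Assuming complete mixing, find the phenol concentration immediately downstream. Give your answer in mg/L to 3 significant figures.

0.748 mg/L

17 µg/L = 0.017 mg/L.
Flow-weighted mixing gives C = (0.675·11.8 + 10.2·0.017) / (0.675 + 10.2) = 8.138/10.88 = 0.7484 mg/L.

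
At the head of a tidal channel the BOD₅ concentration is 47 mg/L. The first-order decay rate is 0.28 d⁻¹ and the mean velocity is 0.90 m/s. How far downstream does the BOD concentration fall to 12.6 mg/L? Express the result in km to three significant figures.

From C = C₀·e^(−kt), t = ln(C₀/C)/k = ln(47/12.6)/0.28 = 1.316/0.28 = 4.702 d.
Distance = v·t = 0.90 m/s × 4.062e+05 s = 3.656e+05 m = 365.6 km.

366 km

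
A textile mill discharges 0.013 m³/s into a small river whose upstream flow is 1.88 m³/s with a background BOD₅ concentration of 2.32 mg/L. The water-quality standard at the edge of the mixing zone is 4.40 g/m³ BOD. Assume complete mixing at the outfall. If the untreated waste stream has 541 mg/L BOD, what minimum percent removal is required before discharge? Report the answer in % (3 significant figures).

43.6 %

Mass balance: 4.4·1.893 = 0.013·Cₑ + 1.88·2.32.
Cₑ = (8.329 − 4.362) / 0.013 = 305.2 mg/L.
Required removal = 1 − 305.2/541 = 43.59 %.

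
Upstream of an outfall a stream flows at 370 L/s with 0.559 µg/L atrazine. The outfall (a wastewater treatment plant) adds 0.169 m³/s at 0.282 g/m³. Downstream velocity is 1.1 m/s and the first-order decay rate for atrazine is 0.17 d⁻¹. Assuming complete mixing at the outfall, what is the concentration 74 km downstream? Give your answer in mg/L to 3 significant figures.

0.0778 mg/L

370 L/s = 0.37 m³/s.
0.559 µg/L = 0.000559 mg/L.
After complete mixing, C₀ = (0.169·0.282 + 0.37·0.000559) / 0.539 = 0.0888 mg/L.
Travel time t = 7.4e+04 m / 1.1 m/s = 6.727e+04 s = 0.7786 d.
C = 0.0888·exp(−0.17·0.7786) = 0.0888·0.876 = 0.07779 mg/L.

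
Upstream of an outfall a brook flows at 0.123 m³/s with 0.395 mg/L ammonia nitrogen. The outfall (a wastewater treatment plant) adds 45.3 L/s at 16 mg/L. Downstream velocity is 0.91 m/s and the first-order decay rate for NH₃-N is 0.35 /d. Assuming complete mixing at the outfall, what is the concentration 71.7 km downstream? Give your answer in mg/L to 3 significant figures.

3.34 mg/L

45.3 L/s = 0.0453 m³/s.
After complete mixing, C₀ = (0.0453·16 + 0.123·0.395) / 0.1683 = 4.595 mg/L.
Travel time t = 7.17e+04 m / 0.91 m/s = 7.879e+04 s = 0.9119 d.
C = 4.595·exp(−0.35·0.9119) = 4.595·0.7267 = 3.34 mg/L.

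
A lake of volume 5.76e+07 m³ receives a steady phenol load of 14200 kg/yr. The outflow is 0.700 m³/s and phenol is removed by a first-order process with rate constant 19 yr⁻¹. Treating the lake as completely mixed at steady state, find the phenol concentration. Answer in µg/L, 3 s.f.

Outflow Q = 0.700 m³/s × 3.156e+07 s/yr = 2.209e+07 m³/yr.
Steady-state CSTR mass balance: W = Q·C + k·V·C, so C = W/(Q + kV).
Q + kV = 2.209e+07 + 19·5.76e+07 = 1.116e+09 m³/yr.
C = 14200/1.116e+09 = 1.272e-05 kg/m³ = 0.01272 mg/L = 12.72 µg/L.

12.7 µg/L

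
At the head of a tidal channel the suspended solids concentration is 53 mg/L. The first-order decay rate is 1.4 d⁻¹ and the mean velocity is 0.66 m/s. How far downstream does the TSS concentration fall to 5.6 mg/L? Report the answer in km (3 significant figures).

From C = C₀·e^(−kt), t = ln(C₀/C)/k = ln(53/5.6)/1.4 = 2.248/1.4 = 1.605 d.
Distance = v·t = 0.66 m/s × 1.387e+05 s = 9.154e+04 m = 91.54 km.

91.5 km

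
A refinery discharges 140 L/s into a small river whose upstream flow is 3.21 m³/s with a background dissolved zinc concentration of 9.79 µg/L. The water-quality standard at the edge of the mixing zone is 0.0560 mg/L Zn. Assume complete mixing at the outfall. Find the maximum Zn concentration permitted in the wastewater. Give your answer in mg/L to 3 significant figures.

1.12 mg/L

140 L/s = 0.14 m³/s.
9.79 µg/L = 0.00979 mg/L.
Mass balance: 0.056·3.35 = 0.14·Cₑ + 3.21·0.00979.
Cₑ = (0.1876 − 0.03143) / 0.14 = 1.116 mg/L.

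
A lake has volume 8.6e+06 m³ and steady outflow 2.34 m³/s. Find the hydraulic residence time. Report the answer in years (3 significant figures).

0.116 yr

Q = 2.34 m³/s × 3.156e+07 s/yr = 7.384e+07 m³/yr.
Hydraulic residence time τ = V/Q = 8.6e+06/7.384e+07 = 0.1165 yr.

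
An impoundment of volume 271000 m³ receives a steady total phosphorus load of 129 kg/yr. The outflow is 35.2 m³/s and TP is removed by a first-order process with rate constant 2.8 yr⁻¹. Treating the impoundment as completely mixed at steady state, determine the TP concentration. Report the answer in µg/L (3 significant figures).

Outflow Q = 35.2 m³/s × 3.156e+07 s/yr = 1.111e+09 m³/yr.
Steady-state CSTR mass balance: W = Q·C + k·V·C, so C = W/(Q + kV).
Q + kV = 1.111e+09 + 2.8·271000 = 1.112e+09 m³/yr.
C = 129/1.112e+09 = 1.161e-07 kg/m³ = 0.0001161 mg/L = 0.1161 µg/L.

0.116 µg/L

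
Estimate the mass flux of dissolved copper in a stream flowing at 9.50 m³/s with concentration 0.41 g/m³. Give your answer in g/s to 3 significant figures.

3.89 g/s

Mass flux = Q·C = 9.5 m³/s × 0.41 g/m³ = 3.895 g/s.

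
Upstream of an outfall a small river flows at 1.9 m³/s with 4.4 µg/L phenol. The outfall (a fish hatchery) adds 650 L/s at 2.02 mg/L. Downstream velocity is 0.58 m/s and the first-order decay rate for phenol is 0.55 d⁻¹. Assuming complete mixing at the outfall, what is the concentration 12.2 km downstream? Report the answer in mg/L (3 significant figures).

0.453 mg/L

650 L/s = 0.65 m³/s.
4.4 µg/L = 0.0044 mg/L.
After complete mixing, C₀ = (0.65·2.02 + 1.9·0.0044) / 2.55 = 0.5182 mg/L.
Travel time t = 1.22e+04 m / 0.58 m/s = 2.103e+04 s = 0.2435 d.
C = 0.5182·exp(−0.55·0.2435) = 0.5182·0.8747 = 0.4532 mg/L.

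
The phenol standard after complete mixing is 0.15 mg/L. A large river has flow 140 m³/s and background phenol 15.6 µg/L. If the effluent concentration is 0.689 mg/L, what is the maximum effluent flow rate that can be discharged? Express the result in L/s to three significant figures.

34900 L/s

15.6 µg/L = 0.0156 mg/L.
Mass balance at complete mixing: C_std·(Q_w + Q_r) = Q_w·C_e + Q_r·C_b.
Rearranging, Q_w = Q_r·(C_std − C_b)/(C_e − C_std) = 140·(0.15 − 0.0156) / (0.689 − 0.15) = 34.91 m³/s.
= 3.491e+04 L/s.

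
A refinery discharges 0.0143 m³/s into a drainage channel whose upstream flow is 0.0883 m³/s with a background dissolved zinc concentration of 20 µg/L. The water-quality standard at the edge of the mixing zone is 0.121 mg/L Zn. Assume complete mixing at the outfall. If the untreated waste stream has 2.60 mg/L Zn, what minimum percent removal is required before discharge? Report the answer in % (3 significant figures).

20 µg/L = 0.02 mg/L.
Mass balance: 0.121·0.1026 = 0.0143·Cₑ + 0.0883·0.02.
Cₑ = (0.01241 − 0.001766) / 0.0143 = 0.7447 mg/L.
Required removal = 1 − 0.7447/2.60 = 71.36 %.

71.4 %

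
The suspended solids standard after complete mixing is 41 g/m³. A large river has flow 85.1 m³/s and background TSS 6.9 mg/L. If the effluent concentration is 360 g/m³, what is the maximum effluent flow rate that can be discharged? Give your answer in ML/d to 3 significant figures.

786 ML/d

Mass balance at complete mixing: C_std·(Q_w + Q_r) = Q_w·C_e + Q_r·C_b.
Rearranging, Q_w = Q_r·(C_std − C_b)/(C_e − C_std) = 85.1·(41 − 6.9) / (360 − 41) = 9.097 m³/s.
= 786 ML/d.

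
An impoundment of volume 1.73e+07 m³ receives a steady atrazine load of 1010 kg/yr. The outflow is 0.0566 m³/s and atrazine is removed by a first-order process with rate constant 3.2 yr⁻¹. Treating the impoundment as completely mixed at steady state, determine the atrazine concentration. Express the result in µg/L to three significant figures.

17.7 µg/L

Outflow Q = 0.0566 m³/s × 3.156e+07 s/yr = 1.786e+06 m³/yr.
Steady-state CSTR mass balance: W = Q·C + k·V·C, so C = W/(Q + kV).
Q + kV = 1.786e+06 + 3.2·1.73e+07 = 5.715e+07 m³/yr.
C = 1010/5.715e+07 = 1.767e-05 kg/m³ = 0.01767 mg/L = 17.67 µg/L.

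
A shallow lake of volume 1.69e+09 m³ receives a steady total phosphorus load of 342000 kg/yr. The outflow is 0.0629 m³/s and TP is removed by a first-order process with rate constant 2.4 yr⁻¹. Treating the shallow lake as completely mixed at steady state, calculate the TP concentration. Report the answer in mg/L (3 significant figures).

0.0843 mg/L

Outflow Q = 0.0629 m³/s × 3.156e+07 s/yr = 1.985e+06 m³/yr.
Steady-state CSTR mass balance: W = Q·C + k·V·C, so C = W/(Q + kV).
Q + kV = 1.985e+06 + 2.4·1.69e+09 = 4.058e+09 m³/yr.
C = 342000/4.058e+09 = 8.428e-05 kg/m³ = 0.08428 mg/L.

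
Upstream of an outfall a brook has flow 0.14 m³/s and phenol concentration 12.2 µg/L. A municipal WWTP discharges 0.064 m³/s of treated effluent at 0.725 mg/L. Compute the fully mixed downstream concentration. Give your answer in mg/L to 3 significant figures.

0.236 mg/L

12.2 µg/L = 0.0122 mg/L.
By mass balance at complete mixing, C = (0.064·0.725 + 0.14·0.0122) / (0.064 + 0.14) = 0.04811/0.204 = 0.2358 mg/L.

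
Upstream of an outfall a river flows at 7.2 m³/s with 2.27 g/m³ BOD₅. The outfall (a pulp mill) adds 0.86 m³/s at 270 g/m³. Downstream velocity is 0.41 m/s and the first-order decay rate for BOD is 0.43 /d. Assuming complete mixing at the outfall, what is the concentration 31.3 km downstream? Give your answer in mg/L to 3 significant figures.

After complete mixing, C₀ = (0.86·270 + 7.2·2.27) / 8.06 = 30.84 mg/L.
Travel time t = 3.13e+04 m / 0.41 m/s = 7.634e+04 s = 0.8836 d.
C = 30.84·exp(−0.43·0.8836) = 30.84·0.6839 = 21.09 mg/L.

21.1 mg/L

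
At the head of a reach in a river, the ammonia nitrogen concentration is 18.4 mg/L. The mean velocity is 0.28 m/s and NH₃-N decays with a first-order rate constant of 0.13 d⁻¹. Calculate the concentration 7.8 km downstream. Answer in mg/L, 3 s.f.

17.6 mg/L

Travel time t = 7.8 km / 0.28 m/s = 7800/0.28 = 2.786e+04 s = 0.3224 d.
First-order decay: C = 18.4·exp(−0.13·0.3224) = 18.4·0.959 = 17.64 mg/L.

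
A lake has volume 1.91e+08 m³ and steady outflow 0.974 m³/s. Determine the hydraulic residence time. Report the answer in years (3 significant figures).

6.21 yr

Q = 0.974 m³/s × 3.156e+07 s/yr = 3.074e+07 m³/yr.
Hydraulic residence time τ = V/Q = 1.91e+08/3.074e+07 = 6.214 yr.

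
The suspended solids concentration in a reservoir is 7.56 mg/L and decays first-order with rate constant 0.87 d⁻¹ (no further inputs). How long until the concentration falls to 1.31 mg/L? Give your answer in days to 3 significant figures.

t = ln(C₀/C)/k = ln(7.56/1.31)/0.87 = 1.753/0.87 = 2.015 d.

2.01 d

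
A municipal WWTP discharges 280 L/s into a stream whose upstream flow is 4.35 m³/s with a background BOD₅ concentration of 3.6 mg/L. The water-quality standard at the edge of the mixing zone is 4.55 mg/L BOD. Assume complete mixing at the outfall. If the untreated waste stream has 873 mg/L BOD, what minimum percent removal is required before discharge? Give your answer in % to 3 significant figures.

97.8 %

280 L/s = 0.28 m³/s.
Mass balance: 4.55·4.63 = 0.28·Cₑ + 4.35·3.6.
Cₑ = (21.07 − 15.66) / 0.28 = 19.31 mg/L.
Required removal = 1 − 19.31/873 = 97.79 %.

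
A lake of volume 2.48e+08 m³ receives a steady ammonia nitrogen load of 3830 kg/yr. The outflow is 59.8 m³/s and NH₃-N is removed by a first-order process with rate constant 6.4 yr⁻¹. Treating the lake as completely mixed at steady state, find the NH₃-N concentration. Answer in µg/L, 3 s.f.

Outflow Q = 59.8 m³/s × 3.156e+07 s/yr = 1.887e+09 m³/yr.
Steady-state CSTR mass balance: W = Q·C + k·V·C, so C = W/(Q + kV).
Q + kV = 1.887e+09 + 6.4·2.48e+08 = 3.474e+09 m³/yr.
C = 3830/3.474e+09 = 1.102e-06 kg/m³ = 0.001102 mg/L = 1.102 µg/L.

1.10 µg/L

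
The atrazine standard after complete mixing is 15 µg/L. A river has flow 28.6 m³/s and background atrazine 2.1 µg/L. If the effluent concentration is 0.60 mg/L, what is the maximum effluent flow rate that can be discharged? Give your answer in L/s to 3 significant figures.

631 L/s

2.1 µg/L = 0.0021 mg/L.
15 µg/L = 0.015 mg/L.
Mass balance at complete mixing: C_std·(Q_w + Q_r) = Q_w·C_e + Q_r·C_b.
Rearranging, Q_w = Q_r·(C_std − C_b)/(C_e − C_std) = 28.6·(0.015 − 0.0021) / (0.6 − 0.015) = 0.6307 m³/s.
= 630.7 L/s.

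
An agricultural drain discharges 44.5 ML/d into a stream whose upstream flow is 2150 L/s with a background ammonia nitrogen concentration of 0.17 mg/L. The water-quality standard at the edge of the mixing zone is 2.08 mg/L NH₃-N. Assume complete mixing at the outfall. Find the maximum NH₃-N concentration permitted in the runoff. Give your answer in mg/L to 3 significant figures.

10.1 mg/L

44.5 ML/d = 0.515 m³/s.
2150 L/s = 2.15 m³/s.
Mass balance: 2.08·2.665 = 0.515·Cₑ + 2.15·0.17.
Cₑ = (5.543 − 0.3655) / 0.515 = 10.05 mg/L.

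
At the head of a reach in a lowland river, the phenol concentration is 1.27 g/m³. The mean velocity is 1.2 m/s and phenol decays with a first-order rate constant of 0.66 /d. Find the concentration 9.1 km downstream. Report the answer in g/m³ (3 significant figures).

Travel time t = 9.1 km / 1.2 m/s = 9100/1.2 = 7583 s = 0.08777 d.
First-order decay: C = 1.27·exp(−0.66·0.08777) = 1.27·0.9437 = 1.199 g/m³.

1.20 g/m³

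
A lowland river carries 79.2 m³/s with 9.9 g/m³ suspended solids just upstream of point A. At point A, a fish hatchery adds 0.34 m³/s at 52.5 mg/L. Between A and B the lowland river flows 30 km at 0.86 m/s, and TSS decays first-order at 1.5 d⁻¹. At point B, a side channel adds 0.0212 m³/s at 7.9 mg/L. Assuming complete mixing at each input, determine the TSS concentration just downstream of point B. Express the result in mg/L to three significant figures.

After input A: C = (79.2·9.9 + 0.34·52.5) / 79.54 = 10.08 mg/L.
Over the 30 km reach to input B (t = 3.488e+04 s = 0.4037 d), decay gives C = 10.08·exp(−1.5·0.4037) = 5.502 mg/L.
After input B: C = (79.54·5.502 + 0.0212·7.9) / 79.56 = 5.503 mg/L.

5.50 mg/L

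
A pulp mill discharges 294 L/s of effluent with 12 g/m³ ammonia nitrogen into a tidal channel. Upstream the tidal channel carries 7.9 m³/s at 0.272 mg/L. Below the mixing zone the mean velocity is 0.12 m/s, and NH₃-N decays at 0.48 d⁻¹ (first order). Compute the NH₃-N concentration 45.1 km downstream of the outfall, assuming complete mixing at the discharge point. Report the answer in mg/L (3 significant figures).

0.0859 mg/L

294 L/s = 0.294 m³/s.
After complete mixing, C₀ = (0.294·12 + 7.9·0.272) / 8.194 = 0.6928 mg/L.
Travel time t = 4.51e+04 m / 0.12 m/s = 3.758e+05 s = 4.35 d.
C = 0.6928·exp(−0.48·4.35) = 0.6928·0.1239 = 0.08587 mg/L.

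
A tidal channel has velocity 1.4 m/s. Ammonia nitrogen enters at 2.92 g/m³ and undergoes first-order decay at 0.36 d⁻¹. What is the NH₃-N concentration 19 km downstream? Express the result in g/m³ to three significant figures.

Travel time t = 19 km / 1.4 m/s = 1.9e+04/1.4 = 1.357e+04 s = 0.1571 d.
First-order decay: C = 2.92·exp(−0.36·0.1571) = 2.92·0.945 = 2.759 g/m³.

2.76 g/m³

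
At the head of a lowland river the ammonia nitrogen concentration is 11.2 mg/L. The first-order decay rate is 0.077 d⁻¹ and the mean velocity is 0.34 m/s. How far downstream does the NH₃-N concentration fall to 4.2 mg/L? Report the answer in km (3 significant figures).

From C = C₀·e^(−kt), t = ln(C₀/C)/k = ln(11.2/4.2)/0.077 = 0.9808/0.077 = 12.74 d.
Distance = v·t = 0.34 m/s × 1.101e+06 s = 3.742e+05 m = 374.2 km.

374 km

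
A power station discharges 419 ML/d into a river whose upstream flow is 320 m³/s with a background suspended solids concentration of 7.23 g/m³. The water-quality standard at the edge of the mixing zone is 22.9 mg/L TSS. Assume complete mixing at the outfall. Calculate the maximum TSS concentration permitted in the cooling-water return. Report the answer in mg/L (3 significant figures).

1060 mg/L

419 ML/d = 4.85 m³/s.
Mass balance: 22.9·324.8 = 4.85·Cₑ + 320·7.23.
Cₑ = (7439 − 2314) / 4.85 = 1057 mg/L.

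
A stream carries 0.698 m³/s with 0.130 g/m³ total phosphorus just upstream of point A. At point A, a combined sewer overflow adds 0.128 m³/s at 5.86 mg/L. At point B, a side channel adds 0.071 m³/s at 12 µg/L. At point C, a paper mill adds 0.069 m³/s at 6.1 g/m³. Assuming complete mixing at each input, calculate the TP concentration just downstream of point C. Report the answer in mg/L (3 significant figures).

After input A: C = (0.698·0.13 + 0.128·5.86) / 0.826 = 1.018 mg/L.
12 µg/L = 0.012 mg/L.
After input B: C = (0.826·1.018 + 0.071·0.012) / 0.897 = 0.9383 mg/L.
After input C: C = (0.897·0.9383 + 0.069·6.1) / 0.966 = 1.307 mg/L.

1.31 mg/L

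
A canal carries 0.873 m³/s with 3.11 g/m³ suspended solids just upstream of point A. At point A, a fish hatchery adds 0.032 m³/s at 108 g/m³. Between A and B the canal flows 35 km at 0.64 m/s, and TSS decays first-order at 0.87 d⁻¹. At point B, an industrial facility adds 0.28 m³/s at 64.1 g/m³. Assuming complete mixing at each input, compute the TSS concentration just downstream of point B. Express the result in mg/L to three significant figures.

After input A: C = (0.873·3.11 + 0.032·108) / 0.905 = 6.819 mg/L.
Over the 35 km reach to input B (t = 5.469e+04 s = 0.633 d), decay gives C = 6.819·exp(−0.87·0.633) = 3.931 mg/L.
After input B: C = (0.905·3.931 + 0.28·64.1) / 1.185 = 18.15 mg/L.

18.1 mg/L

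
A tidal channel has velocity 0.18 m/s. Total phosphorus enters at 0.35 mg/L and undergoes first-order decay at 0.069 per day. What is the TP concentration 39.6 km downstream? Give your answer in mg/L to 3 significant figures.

0.294 mg/L

Travel time t = 39.6 km / 0.18 m/s = 3.96e+04/0.18 = 2.2e+05 s = 2.546 d.
First-order decay: C = 0.35·exp(−0.069·2.546) = 0.35·0.8389 = 0.2936 mg/L.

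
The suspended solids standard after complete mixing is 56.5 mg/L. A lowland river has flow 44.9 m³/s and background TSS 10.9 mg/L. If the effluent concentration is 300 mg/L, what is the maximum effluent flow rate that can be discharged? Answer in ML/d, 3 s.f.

Mass balance at complete mixing: C_std·(Q_w + Q_r) = Q_w·C_e + Q_r·C_b.
Rearranging, Q_w = Q_r·(C_std − C_b)/(C_e − C_std) = 44.9·(56.5 − 10.9) / (300 − 56.5) = 8.408 m³/s.
= 726.5 ML/d.

726 ML/d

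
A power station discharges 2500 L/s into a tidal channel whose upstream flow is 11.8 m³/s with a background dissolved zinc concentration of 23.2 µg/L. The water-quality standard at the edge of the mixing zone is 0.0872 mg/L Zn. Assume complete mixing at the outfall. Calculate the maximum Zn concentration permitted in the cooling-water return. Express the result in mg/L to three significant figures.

0.389 mg/L

2500 L/s = 2.5 m³/s.
23.2 µg/L = 0.0232 mg/L.
Mass balance: 0.0872·14.3 = 2.5·Cₑ + 11.8·0.0232.
Cₑ = (1.247 − 0.2738) / 2.5 = 0.3893 mg/L.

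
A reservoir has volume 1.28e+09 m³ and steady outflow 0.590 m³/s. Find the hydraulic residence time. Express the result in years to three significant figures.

68.7 yr

Q = 0.590 m³/s × 3.156e+07 s/yr = 1.862e+07 m³/yr.
Hydraulic residence time τ = V/Q = 1.28e+09/1.862e+07 = 68.75 yr.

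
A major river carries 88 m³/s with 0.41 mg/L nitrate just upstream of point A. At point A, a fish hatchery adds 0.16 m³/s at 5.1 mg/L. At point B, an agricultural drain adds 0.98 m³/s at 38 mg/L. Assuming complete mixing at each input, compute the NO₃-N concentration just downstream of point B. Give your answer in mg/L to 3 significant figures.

After input A: C = (88·0.41 + 0.16·5.1) / 88.16 = 0.4185 mg/L.
After input B: C = (88.16·0.4185 + 0.98·38) / 89.14 = 0.8317 mg/L.

0.832 mg/L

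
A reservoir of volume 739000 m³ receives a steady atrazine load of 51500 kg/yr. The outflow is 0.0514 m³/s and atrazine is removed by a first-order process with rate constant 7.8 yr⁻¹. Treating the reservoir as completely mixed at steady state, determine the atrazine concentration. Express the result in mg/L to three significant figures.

6.97 mg/L

Outflow Q = 0.0514 m³/s × 3.156e+07 s/yr = 1.622e+06 m³/yr.
Steady-state CSTR mass balance: W = Q·C + k·V·C, so C = W/(Q + kV).
Q + kV = 1.622e+06 + 7.8·739000 = 7.386e+06 m³/yr.
C = 51500/7.386e+06 = 0.006972 kg/m³ = 6.972 mg/L.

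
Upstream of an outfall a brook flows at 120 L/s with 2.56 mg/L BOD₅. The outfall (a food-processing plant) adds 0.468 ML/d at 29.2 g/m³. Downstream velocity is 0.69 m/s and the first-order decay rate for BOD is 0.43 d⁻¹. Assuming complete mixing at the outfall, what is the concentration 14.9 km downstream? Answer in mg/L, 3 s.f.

3.33 mg/L

0.468 ML/d = 0.005417 m³/s.
120 L/s = 0.12 m³/s.
After complete mixing, C₀ = (0.005417·29.2 + 0.12·2.56) / 0.1254 = 3.711 mg/L.
Travel time t = 1.49e+04 m / 0.69 m/s = 2.159e+04 s = 0.2499 d.
C = 3.711·exp(−0.43·0.2499) = 3.711·0.8981 = 3.332 mg/L.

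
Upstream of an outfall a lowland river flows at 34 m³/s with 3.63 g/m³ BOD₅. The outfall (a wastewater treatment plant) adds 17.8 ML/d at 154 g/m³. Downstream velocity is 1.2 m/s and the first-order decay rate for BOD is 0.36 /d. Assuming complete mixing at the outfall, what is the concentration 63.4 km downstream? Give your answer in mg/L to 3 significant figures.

3.64 mg/L

17.8 ML/d = 0.206 m³/s.
After complete mixing, C₀ = (0.206·154 + 34·3.63) / 34.21 = 4.536 mg/L.
Travel time t = 6.34e+04 m / 1.2 m/s = 5.283e+04 s = 0.6115 d.
C = 4.536·exp(−0.36·0.6115) = 4.536·0.8024 = 3.639 mg/L.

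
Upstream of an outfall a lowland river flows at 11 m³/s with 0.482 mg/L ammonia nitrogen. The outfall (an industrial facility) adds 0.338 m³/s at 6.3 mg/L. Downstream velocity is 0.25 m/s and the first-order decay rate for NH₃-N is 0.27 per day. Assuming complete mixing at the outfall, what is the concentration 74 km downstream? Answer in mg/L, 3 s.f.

After complete mixing, C₀ = (0.338·6.3 + 11·0.482) / 11.34 = 0.6554 mg/L.
Travel time t = 7.4e+04 m / 0.25 m/s = 2.96e+05 s = 3.426 d.
C = 0.6554·exp(−0.27·3.426) = 0.6554·0.3965 = 0.2599 mg/L.

0.260 mg/L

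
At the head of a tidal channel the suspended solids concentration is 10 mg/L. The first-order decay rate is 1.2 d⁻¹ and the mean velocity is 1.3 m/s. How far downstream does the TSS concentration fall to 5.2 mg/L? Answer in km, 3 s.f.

From C = C₀·e^(−kt), t = ln(C₀/C)/k = ln(10/5.2)/1.2 = 0.6539/1.2 = 0.5449 d.
Distance = v·t = 1.3 m/s × 4.708e+04 s = 6.121e+04 m = 61.21 km.

61.2 km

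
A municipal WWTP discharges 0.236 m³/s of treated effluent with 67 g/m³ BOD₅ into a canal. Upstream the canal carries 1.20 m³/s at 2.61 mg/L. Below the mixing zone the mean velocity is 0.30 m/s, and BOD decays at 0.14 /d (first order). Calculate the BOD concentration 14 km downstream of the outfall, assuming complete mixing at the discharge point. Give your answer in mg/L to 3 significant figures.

After complete mixing, C₀ = (0.236·67 + 1.2·2.61) / 1.436 = 13.19 mg/L.
Travel time t = 1.4e+04 m / 0.30 m/s = 4.667e+04 s = 0.5401 d.
C = 13.19·exp(−0.14·0.5401) = 13.19·0.9272 = 12.23 mg/L.

12.2 mg/L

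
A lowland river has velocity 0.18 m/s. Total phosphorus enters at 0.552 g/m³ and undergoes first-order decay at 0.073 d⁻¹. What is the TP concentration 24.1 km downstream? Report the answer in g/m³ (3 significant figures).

0.493 g/m³

Travel time t = 24.1 km / 0.18 m/s = 2.41e+04/0.18 = 1.339e+05 s = 1.55 d.
First-order decay: C = 0.552·exp(−0.073·1.55) = 0.552·0.893 = 0.493 g/m³.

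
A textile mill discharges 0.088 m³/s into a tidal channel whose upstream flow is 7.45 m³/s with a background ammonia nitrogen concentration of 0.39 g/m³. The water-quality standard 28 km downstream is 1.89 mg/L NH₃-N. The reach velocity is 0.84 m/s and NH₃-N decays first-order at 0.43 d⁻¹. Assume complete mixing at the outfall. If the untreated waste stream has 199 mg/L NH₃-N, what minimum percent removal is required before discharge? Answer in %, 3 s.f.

20.6 %

Travel time to the compliance point: t = 2.8e+04/0.84 = 3.333e+04 s = 0.3858 d; decay factor exp(−0.43·0.3858) = 0.8471.
So the concentration just after mixing may be at most 1.89/0.8471 = 2.231 mg/L.
Mass balance: 2.231·7.538 = 0.088·Cₑ + 7.45·0.39.
Cₑ = (16.82 − 2.905) / 0.088 = 158.1 mg/L.
Required removal = 1 − 158.1/199 = 20.56 %.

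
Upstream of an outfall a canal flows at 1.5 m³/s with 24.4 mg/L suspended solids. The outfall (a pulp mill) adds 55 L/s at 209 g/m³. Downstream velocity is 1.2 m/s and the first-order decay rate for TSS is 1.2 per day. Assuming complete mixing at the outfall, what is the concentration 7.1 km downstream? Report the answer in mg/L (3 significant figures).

55 L/s = 0.055 m³/s.
After complete mixing, C₀ = (0.055·209 + 1.5·24.4) / 1.555 = 30.93 mg/L.
Travel time t = 7100 m / 1.2 m/s = 5917 s = 0.06848 d.
C = 30.93·exp(−1.2·0.06848) = 30.93·0.9211 = 28.49 mg/L.

28.5 mg/L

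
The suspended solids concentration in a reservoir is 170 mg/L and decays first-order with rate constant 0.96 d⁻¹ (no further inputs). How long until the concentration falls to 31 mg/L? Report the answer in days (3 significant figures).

1.77 d

t = ln(C₀/C)/k = ln(170/31)/0.96 = 1.702/0.96 = 1.773 d.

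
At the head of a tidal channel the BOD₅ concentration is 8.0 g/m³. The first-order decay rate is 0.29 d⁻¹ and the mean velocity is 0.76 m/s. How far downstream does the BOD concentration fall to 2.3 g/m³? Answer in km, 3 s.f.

282 km

From C = C₀·e^(−kt), t = ln(C₀/C)/k = ln(8.0/2.3)/0.29 = 1.247/0.29 = 4.298 d.
Distance = v·t = 0.76 m/s × 3.714e+05 s = 2.822e+05 m = 282.2 km.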